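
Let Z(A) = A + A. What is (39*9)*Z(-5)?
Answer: -3510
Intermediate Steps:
Z(A) = 2*A
(39*9)*Z(-5) = (39*9)*(2*(-5)) = 351*(-10) = -3510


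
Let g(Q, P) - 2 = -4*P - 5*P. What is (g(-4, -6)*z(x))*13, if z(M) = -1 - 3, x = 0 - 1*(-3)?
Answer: -2912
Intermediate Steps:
x = 3 (x = 0 + 3 = 3)
z(M) = -4
g(Q, P) = 2 - 9*P (g(Q, P) = 2 + (-4*P - 5*P) = 2 - 9*P)
(g(-4, -6)*z(x))*13 = ((2 - 9*(-6))*(-4))*13 = ((2 + 54)*(-4))*13 = (56*(-4))*13 = -224*13 = -2912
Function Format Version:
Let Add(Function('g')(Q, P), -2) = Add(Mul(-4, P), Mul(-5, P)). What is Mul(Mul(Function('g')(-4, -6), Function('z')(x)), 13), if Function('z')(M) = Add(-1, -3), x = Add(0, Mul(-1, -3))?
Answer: -2912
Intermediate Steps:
x = 3 (x = Add(0, 3) = 3)
Function('z')(M) = -4
Function('g')(Q, P) = Add(2, Mul(-9, P)) (Function('g')(Q, P) = Add(2, Add(Mul(-4, P), Mul(-5, P))) = Add(2, Mul(-9, P)))
Mul(Mul(Function('g')(-4, -6), Function('z')(x)), 13) = Mul(Mul(Add(2, Mul(-9, -6)), -4), 13) = Mul(Mul(Add(2, 54), -4), 13) = Mul(Mul(56, -4), 13) = Mul(-224, 13) = -2912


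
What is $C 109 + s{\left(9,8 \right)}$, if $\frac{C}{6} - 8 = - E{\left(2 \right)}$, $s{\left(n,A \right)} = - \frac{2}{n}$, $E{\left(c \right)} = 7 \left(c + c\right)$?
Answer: $- \frac{117722}{9} \approx -13080.0$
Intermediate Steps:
$E{\left(c \right)} = 14 c$ ($E{\left(c \right)} = 7 \cdot 2 c = 14 c$)
$C = -120$ ($C = 48 + 6 \left(- 14 \cdot 2\right) = 48 + 6 \left(\left(-1\right) 28\right) = 48 + 6 \left(-28\right) = 48 - 168 = -120$)
$C 109 + s{\left(9,8 \right)} = \left(-120\right) 109 - \frac{2}{9} = -13080 - \frac{2}{9} = - \frac{117722}{9}$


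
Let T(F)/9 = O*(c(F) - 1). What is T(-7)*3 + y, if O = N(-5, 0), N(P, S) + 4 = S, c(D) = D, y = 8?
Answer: 872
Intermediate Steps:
N(P, S) = -4 + S
O = -4 (O = -4 + 0 = -4)
T(F) = 36 - 36*F (T(F) = 9*(-4*(F - 1)) = 9*(-4*(-1 + F)) = 9*(4 - 4*F) = 36 - 36*F)
T(-7)*3 + y = (36 - 36*(-7))*3 + 8 = (36 + 252)*3 + 8 = 288*3 + 8 = 864 + 8 = 872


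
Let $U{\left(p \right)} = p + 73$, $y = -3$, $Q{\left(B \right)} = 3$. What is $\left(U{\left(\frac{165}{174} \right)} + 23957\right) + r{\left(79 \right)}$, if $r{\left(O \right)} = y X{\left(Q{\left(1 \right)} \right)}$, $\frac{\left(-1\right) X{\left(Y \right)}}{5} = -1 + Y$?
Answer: $\frac{1395535}{58} \approx 24061.0$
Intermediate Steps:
$X{\left(Y \right)} = 5 - 5 Y$ ($X{\left(Y \right)} = - 5 \left(-1 + Y\right) = 5 - 5 Y$)
$r{\left(O \right)} = 30$ ($r{\left(O \right)} = - 3 \left(5 - 15\right) = \left(-3\right) \left(-10\right) = 30$)
$U{\left(p \right)} = 73 + p$
$\left(U{\left(\frac{165}{174} \right)} + 23957\right) + r{\left(79 \right)} = \left(\left(73 + \frac{165}{174}\right) + 23957\right) + 30 = \left(\left(73 + 165 \cdot \frac{1}{174}\right) + 23957\right) + 30 = \left(\left(73 + \frac{55}{58}\right) + 23957\right) + 30 = \left(\frac{4289}{58} + 23957\right) + 30 = \frac{1393795}{58} + 30 = \frac{1395535}{58}$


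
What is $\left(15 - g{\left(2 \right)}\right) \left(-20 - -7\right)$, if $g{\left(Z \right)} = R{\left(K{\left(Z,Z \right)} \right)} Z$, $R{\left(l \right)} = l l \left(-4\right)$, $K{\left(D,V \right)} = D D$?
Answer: $-1859$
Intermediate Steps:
$K{\left(D,V \right)} = D^{2}$
$R{\left(l \right)} = - 4 l^{2}$ ($R{\left(l \right)} = l^{2} \left(-4\right) = - 4 l^{2}$)
$g{\left(Z \right)} = - 4 Z^{5}$ ($g{\left(Z \right)} = - 4 \left(Z^{2}\right)^{2} Z = - 4 Z^{4} Z = - 4 Z^{5}$)
$\left(15 - g{\left(2 \right)}\right) \left(-20 - -7\right) = \left(15 - - 4 \cdot 2^{5}\right) \left(-20 - -7\right) = \left(15 - \left(-4\right) 32\right) \left(-20 + 7\right) = \left(15 - -128\right) \left(-13\right) = \left(15 + 128\right) \left(-13\right) = 143 \left(-13\right) = -1859$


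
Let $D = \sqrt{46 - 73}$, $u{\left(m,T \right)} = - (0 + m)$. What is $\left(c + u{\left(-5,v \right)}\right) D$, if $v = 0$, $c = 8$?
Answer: $39 i \sqrt{3} \approx 67.55 i$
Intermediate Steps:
$u{\left(m,T \right)} = - m$
$D = 3 i \sqrt{3}$ ($D = \sqrt{-27} = 3 i \sqrt{3} \approx 5.1962 i$)
$\left(c + u{\left(-5,v \right)}\right) D = \left(8 - -5\right) 3 i \sqrt{3} = \left(8 + 5\right) 3 i \sqrt{3} = 13 \cdot 3 i \sqrt{3} = 39 i \sqrt{3}$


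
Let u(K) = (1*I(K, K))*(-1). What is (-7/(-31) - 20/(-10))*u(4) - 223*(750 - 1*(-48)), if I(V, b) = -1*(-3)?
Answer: -5516781/31 ≈ -1.7796e+5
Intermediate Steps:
I(V, b) = 3
u(K) = -3 (u(K) = (1*3)*(-1) = 3*(-1) = -3)
(-7/(-31) - 20/(-10))*u(4) - 223*(750 - 1*(-48)) = (-7/(-31) - 20/(-10))*(-3) - 223*(750 - 1*(-48)) = (-7*(-1/31) - 20*(-1/10))*(-3) - 223*(750 + 48) = (7/31 + 2)*(-3) - 223*798 = (69/31)*(-3) - 177954 = -207/31 - 177954 = -5516781/31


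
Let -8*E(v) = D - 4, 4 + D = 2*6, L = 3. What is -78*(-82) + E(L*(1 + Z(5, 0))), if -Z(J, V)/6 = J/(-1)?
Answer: 12791/2 ≈ 6395.5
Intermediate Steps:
D = 8 (D = -4 + 2*6 = -4 + 12 = 8)
Z(J, V) = 6*J (Z(J, V) = -6*J/(-1) = -6*J*(-1) = -(-6)*J = 6*J)
E(v) = -½ (E(v) = -(8 - 4)/8 = -⅛*4 = -½)
-78*(-82) + E(L*(1 + Z(5, 0))) = -78*(-82) - ½ = 6396 - ½ = 12791/2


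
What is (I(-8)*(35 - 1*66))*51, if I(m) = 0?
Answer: 0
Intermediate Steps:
(I(-8)*(35 - 1*66))*51 = (0*(35 - 1*66))*51 = (0*(35 - 66))*51 = (0*(-31))*51 = 0*51 = 0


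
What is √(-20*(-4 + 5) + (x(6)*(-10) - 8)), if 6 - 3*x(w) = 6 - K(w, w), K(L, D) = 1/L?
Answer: I*√257/3 ≈ 5.3437*I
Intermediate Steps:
x(w) = 1/(3*w) (x(w) = 2 - (6 - 1/w)/3 = 2 + (-2 + 1/(3*w)) = 1/(3*w))
√(-20*(-4 + 5) + (x(6)*(-10) - 8)) = √(-20*(-4 + 5) + (((⅓)/6)*(-10) - 8)) = √(-20 + (((⅓)*(⅙))*(-10) - 8)) = √(-5*4 + ((1/18)*(-10) - 8)) = √(-20 + (-5/9 - 8)) = √(-20 - 77/9) = √(-257/9) = I*√257/3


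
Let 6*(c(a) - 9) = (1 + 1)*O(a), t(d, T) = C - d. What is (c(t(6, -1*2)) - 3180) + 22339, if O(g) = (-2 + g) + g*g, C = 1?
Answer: 19174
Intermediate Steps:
t(d, T) = 1 - d
O(g) = -2 + g + g² (O(g) = (-2 + g) + g² = -2 + g + g²)
c(a) = 25/3 + a/3 + a²/3 (c(a) = 9 + ((1 + 1)*(-2 + a + a²))/6 = 9 + (2*(-2 + a + a²))/6 = 9 + (-4 + 2*a + 2*a²)/6 = 9 + (-⅔ + a/3 + a²/3) = 25/3 + a/3 + a²/3)
(c(t(6, -1*2)) - 3180) + 22339 = ((25/3 + (1 - 1*6)/3 + (1 - 1*6)²/3) - 3180) + 22339 = ((25/3 + (1 - 6)/3 + (1 - 6)²/3) - 3180) + 22339 = ((25/3 + (⅓)*(-5) + (⅓)*(-5)²) - 3180) + 22339 = ((25/3 - 5/3 + (⅓)*25) - 3180) + 22339 = ((25/3 - 5/3 + 25/3) - 3180) + 22339 = (15 - 3180) + 22339 = -3165 + 22339 = 19174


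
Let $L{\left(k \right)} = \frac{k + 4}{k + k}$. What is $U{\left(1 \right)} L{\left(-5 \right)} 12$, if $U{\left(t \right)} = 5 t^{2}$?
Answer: $6$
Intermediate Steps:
$L{\left(k \right)} = \frac{4 + k}{2 k}$
$U{\left(1 \right)} L{\left(-5 \right)} 12 = 5 \cdot 1^{2} \frac{4 - 5}{2 \left(-5\right)} 12 = 5 \cdot 1 \cdot \frac{1}{2} \left(- \frac{1}{5}\right) \left(-1\right) 12 = 5 \cdot \frac{1}{10} \cdot 12 = \frac{1}{2} \cdot 12 = 6$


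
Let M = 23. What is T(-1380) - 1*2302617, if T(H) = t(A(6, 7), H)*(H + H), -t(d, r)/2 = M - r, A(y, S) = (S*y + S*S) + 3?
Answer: 5441943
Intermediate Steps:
A(y, S) = 3 + S² + S*y (A(y, S) = (S*y + S²) + 3 = (S² + S*y) + 3 = 3 + S² + S*y)
t(d, r) = -46 + 2*r (t(d, r) = -2*(23 - r) = -46 + 2*r)
T(H) = 2*H*(-46 + 2*H) (T(H) = (-46 + 2*H)*(H + H) = (-46 + 2*H)*(2*H) = 2*H*(-46 + 2*H))
T(-1380) - 1*2302617 = 4*(-1380)*(-23 - 1380) - 1*2302617 = 4*(-1380)*(-1403) - 2302617 = 7744560 - 2302617 = 5441943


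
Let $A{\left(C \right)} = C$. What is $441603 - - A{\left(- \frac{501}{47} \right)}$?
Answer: $\frac{20754840}{47} \approx 4.4159 \cdot 10^{5}$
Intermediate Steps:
$441603 - - A{\left(- \frac{501}{47} \right)} = 441603 - - \frac{-501}{47} = 441603 - \left(-1\right) \left(- \frac{501}{47}\right) = 441603 - \frac{501}{47} = \frac{20754840}{47}$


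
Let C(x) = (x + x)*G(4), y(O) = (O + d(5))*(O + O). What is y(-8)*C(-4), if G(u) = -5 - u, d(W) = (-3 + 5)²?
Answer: 4608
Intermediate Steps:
d(W) = 4 (d(W) = 2² = 4)
y(O) = 2*O*(4 + O) (y(O) = (O + 4)*(O + O) = (4 + O)*(2*O) = 2*O*(4 + O))
C(x) = -18*x (C(x) = (x + x)*(-5 - 1*4) = (2*x)*(-5 - 4) = (2*x)*(-9) = -18*x)
y(-8)*C(-4) = (2*(-8)*(4 - 8))*(-18*(-4)) = (2*(-8)*(-4))*72 = 64*72 = 4608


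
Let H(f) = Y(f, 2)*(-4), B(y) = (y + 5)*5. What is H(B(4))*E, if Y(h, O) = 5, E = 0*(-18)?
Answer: 0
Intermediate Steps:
E = 0
B(y) = 25 + 5*y (B(y) = (5 + y)*5 = 25 + 5*y)
H(f) = -20 (H(f) = 5*(-4) = -20)
H(B(4))*E = -20*0 = 0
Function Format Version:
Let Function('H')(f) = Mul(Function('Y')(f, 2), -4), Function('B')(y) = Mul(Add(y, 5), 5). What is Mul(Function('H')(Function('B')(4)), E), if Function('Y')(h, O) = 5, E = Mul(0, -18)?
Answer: 0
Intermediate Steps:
E = 0
Function('B')(y) = Add(25, Mul(5, y)) (Function('B')(y) = Mul(Add(5, y), 5) = Add(25, Mul(5, y)))
Function('H')(f) = -20 (Function('H')(f) = Mul(5, -4) = -20)
Mul(Function('H')(Function('B')(4)), E) = Mul(-20, 0) = 0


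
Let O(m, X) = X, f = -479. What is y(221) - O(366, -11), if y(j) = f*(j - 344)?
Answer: 58928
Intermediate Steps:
y(j) = 164776 - 479*j (y(j) = -479*(j - 344) = -479*(-344 + j) = 164776 - 479*j)
y(221) - O(366, -11) = (164776 - 479*221) - 1*(-11) = (164776 - 105859) + 11 = 58917 + 11 = 58928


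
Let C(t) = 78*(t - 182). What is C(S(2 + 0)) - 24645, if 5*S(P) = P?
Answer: -194049/5 ≈ -38810.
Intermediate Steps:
S(P) = P/5
C(t) = -14196 + 78*t (C(t) = 78*(-182 + t) = -14196 + 78*t)
C(S(2 + 0)) - 24645 = (-14196 + 78*((2 + 0)/5)) - 24645 = (-14196 + 78*((1/5)*2)) - 24645 = (-14196 + 78*(2/5)) - 24645 = (-14196 + 156/5) - 24645 = -70824/5 - 24645 = -194049/5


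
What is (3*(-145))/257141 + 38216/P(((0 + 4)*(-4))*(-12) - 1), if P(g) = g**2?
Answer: 9811031221/9380760821 ≈ 1.0459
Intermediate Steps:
(3*(-145))/257141 + 38216/P(((0 + 4)*(-4))*(-12) - 1) = (3*(-145))/257141 + 38216/((((0 + 4)*(-4))*(-12) - 1)**2) = -435*1/257141 + 38216/(((4*(-4))*(-12) - 1)**2) = -435/257141 + 38216/((-16*(-12) - 1)**2) = -435/257141 + 38216/((192 - 1)**2) = -435/257141 + 38216/(191**2) = -435/257141 + 38216/36481 = 9811031221/9380760821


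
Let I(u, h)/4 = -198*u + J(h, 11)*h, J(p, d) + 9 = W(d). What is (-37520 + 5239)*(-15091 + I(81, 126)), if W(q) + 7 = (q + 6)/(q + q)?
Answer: 30863638133/11 ≈ 2.8058e+9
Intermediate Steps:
W(q) = -7 + (6 + q)/(2*q) (W(q) = -7 + (q + 6)/(q + q) = -7 + (6 + q)/((2*q)) = -7 + (6 + q)*(1/(2*q)) = -7 + (6 + q)/(2*q))
J(p, d) = -31/2 + 3/d (J(p, d) = -9 + (-13/2 + 3/d) = -31/2 + 3/d)
I(u, h) = -792*u - 670*h/11 (I(u, h) = 4*(-198*u + (-31/2 + 3/11)*h) = 4*(-198*u - 335*h/22) = -792*u - 670*h/11)
(-37520 + 5239)*(-15091 + I(81, 126)) = (-37520 + 5239)*(-15091 + (-792*81 - 670/11*126)) = -32281*(-15091 + (-64152 - 84420/11)) = -32281*(-15091 - 790092/11) = -32281*(-956093/11) = 30863638133/11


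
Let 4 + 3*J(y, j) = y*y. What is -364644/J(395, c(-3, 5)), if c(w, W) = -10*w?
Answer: -364644/52007 ≈ -7.0114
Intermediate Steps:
J(y, j) = -4/3 + y**2/3 (J(y, j) = -4/3 + (y*y)/3 = -4/3 + y**2/3)
-364644/J(395, c(-3, 5)) = -364644/(-4/3 + (1/3)*395**2) = -364644/(-4/3 + (1/3)*156025) = -364644/(-4/3 + 156025/3) = -364644/52007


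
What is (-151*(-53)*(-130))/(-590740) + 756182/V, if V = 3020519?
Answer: 358922471709/178434139406 ≈ 2.0115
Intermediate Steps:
(-151*(-53)*(-130))/(-590740) + 756182/V = (-151*(-53)*(-130))/(-590740) + 756182/3020519 = (8003*(-130))*(-1/590740) + 756182*(1/3020519) = -1040390*(-1/590740) + 756182/3020519 = 104039/59074 + 756182/3020519 = 358922471709/178434139406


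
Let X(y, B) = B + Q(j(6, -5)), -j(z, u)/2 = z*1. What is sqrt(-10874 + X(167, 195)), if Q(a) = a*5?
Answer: I*sqrt(10739) ≈ 103.63*I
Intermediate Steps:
j(z, u) = -2*z
Q(a) = 5*a
X(y, B) = -60 + B (X(y, B) = B + 5*(-2*6) = B + 5*(-12) = B - 60 = -60 + B)
sqrt(-10874 + X(167, 195)) = sqrt(-10874 + (-60 + 195)) = sqrt(-10874 + 135) = sqrt(-10739) = I*sqrt(10739)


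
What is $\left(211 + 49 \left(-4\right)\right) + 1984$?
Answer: $1999$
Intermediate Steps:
$\left(211 + 49 \left(-4\right)\right) + 1984 = \left(211 - 196\right) + 1984 = 15 + 1984 = 1999$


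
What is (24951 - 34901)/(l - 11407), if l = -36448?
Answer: 1990/9571 ≈ 0.20792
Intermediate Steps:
(24951 - 34901)/(l - 11407) = (24951 - 34901)/(-36448 - 11407) = -9950/(-47855) = -9950*(-1/47855) = 1990/9571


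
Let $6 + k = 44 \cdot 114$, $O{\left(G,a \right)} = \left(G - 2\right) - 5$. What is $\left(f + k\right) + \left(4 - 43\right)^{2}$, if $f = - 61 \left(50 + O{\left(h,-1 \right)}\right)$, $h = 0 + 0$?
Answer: $3908$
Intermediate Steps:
$h = 0$
$O{\left(G,a \right)} = -7 + G$ ($O{\left(G,a \right)} = \left(-2 + G\right) - 5 = -7 + G$)
$k = 5010$ ($k = -6 + 44 \cdot 114 = -6 + 5016 = 5010$)
$f = -2623$ ($f = - 61 \left(50 + \left(-7 + 0\right)\right) = - 61 \left(50 - 7\right) = \left(-61\right) 43 = -2623$)
$\left(f + k\right) + \left(4 - 43\right)^{2} = \left(-2623 + 5010\right) + \left(4 - 43\right)^{2} = 2387 + \left(-39\right)^{2} = 2387 + 1521 = 3908$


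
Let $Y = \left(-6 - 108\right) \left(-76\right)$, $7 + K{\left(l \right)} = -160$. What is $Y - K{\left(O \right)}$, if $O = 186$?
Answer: $8831$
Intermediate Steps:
$K{\left(l \right)} = -167$ ($K{\left(l \right)} = -7 - 160 = -167$)
$Y = 8664$ ($Y = \left(-114\right) \left(-76\right) = 8664$)
$Y - K{\left(O \right)} = 8664 - -167 = 8664 + 167 = 8831$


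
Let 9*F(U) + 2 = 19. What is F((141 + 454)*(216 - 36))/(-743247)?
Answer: -17/6689223 ≈ -2.5414e-6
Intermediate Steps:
F(U) = 17/9 (F(U) = -2/9 + (⅑)*19 = -2/9 + 19/9 = 17/9)
F((141 + 454)*(216 - 36))/(-743247) = (17/9)/(-743247) = (17/9)*(-1/743247) = -17/6689223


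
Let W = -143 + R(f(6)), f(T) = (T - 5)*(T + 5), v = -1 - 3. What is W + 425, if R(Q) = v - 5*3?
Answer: 263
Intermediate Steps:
v = -4
f(T) = (-5 + T)*(5 + T)
R(Q) = -19 (R(Q) = -4 - 5*3 = -4 - 15 = -19)
W = -162 (W = -143 - 19 = -162)
W + 425 = -162 + 425 = 263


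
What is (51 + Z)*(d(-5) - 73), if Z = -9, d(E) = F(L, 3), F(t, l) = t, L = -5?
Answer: -3276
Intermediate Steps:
d(E) = -5
(51 + Z)*(d(-5) - 73) = (51 - 9)*(-5 - 73) = 42*(-78) = -3276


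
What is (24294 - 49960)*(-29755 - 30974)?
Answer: 1558670514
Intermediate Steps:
(24294 - 49960)*(-29755 - 30974) = -25666*(-60729) = 1558670514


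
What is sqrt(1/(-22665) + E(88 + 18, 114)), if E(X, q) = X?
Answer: sqrt(54452413185)/22665 ≈ 10.296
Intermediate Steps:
sqrt(1/(-22665) + E(88 + 18, 114)) = sqrt(1/(-22665) + (88 + 18)) = sqrt(-1/22665 + 106) = sqrt(2402489/22665) = sqrt(54452413185)/22665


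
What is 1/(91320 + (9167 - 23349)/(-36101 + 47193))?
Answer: 5546/506453629 ≈ 1.0951e-5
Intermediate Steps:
1/(91320 + (9167 - 23349)/(-36101 + 47193)) = 1/(91320 - 14182/11092) = 1/(91320 - 14182*1/11092) = 1/(91320 - 7091/5546) = 1/(506453629/5546) = 5546/506453629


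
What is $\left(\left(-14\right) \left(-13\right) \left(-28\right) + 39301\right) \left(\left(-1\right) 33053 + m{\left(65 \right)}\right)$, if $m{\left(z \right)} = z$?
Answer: $-1128354540$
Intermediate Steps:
$\left(\left(-14\right) \left(-13\right) \left(-28\right) + 39301\right) \left(\left(-1\right) 33053 + m{\left(65 \right)}\right) = \left(\left(-14\right) \left(-13\right) \left(-28\right) + 39301\right) \left(\left(-1\right) 33053 + 65\right) = \left(182 \left(-28\right) + 39301\right) \left(-33053 + 65\right) = \left(-5096 + 39301\right) \left(-32988\right) = 34205 \left(-32988\right) = -1128354540$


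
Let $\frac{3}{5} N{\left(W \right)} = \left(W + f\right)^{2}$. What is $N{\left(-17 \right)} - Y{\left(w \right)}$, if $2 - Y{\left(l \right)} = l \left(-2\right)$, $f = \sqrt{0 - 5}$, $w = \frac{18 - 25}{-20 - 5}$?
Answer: $\frac{35308}{75} - \frac{170 i \sqrt{5}}{3} \approx 470.77 - 126.71 i$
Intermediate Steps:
$w = \frac{7}{25}$ ($w = - \frac{7}{-25} = \left(-7\right) \left(- \frac{1}{25}\right) = \frac{7}{25} \approx 0.28$)
$f = i \sqrt{5}$ ($f = \sqrt{-5} = i \sqrt{5} \approx 2.2361 i$)
$Y{\left(l \right)} = 2 + 2 l$ ($Y{\left(l \right)} = 2 - l \left(-2\right) = 2 - - 2 l = 2 + 2 l$)
$N{\left(W \right)} = \frac{5 \left(W + i \sqrt{5}\right)^{2}}{3}$
$N{\left(-17 \right)} - Y{\left(w \right)} = \frac{5 \left(-17 + i \sqrt{5}\right)^{2}}{3} - \left(2 + 2 \cdot \frac{7}{25}\right) = \frac{5 \left(-17 + i \sqrt{5}\right)^{2}}{3} - \left(2 + \frac{14}{25}\right) = \frac{5 \left(-17 + i \sqrt{5}\right)^{2}}{3} - \frac{64}{25} = - \frac{64}{25} + \frac{5 \left(-17 + i \sqrt{5}\right)^{2}}{3}$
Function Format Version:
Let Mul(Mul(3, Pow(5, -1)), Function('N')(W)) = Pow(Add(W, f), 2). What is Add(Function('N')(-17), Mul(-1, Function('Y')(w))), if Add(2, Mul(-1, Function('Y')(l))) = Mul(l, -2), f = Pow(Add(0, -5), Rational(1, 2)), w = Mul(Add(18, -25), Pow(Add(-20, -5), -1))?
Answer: Add(Rational(35308, 75), Mul(Rational(-170, 3), I, Pow(5, Rational(1, 2)))) ≈ Add(470.77, Mul(-126.71, I))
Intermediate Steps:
w = Rational(7, 25) (w = Mul(-7, Pow(-25, -1)) = Mul(-7, Rational(-1, 25)) = Rational(7, 25) ≈ 0.28000)
f = Mul(I, Pow(5, Rational(1, 2))) (f = Pow(-5, Rational(1, 2)) = Mul(I, Pow(5, Rational(1, 2))) ≈ Mul(2.2361, I))
Function('Y')(l) = Add(2, Mul(2, l)) (Function('Y')(l) = Add(2, Mul(-1, Mul(l, -2))) = Add(2, Mul(-1, Mul(-2, l))) = Add(2, Mul(2, l)))
Function('N')(W) = Mul(Rational(5, 3), Pow(Add(W, Mul(I, Pow(5, Rational(1, 2)))), 2))
Add(Function('N')(-17), Mul(-1, Function('Y')(w))) = Add(Mul(Rational(5, 3), Pow(Add(-17, Mul(I, Pow(5, Rational(1, 2)))), 2)), Mul(-1, Add(2, Mul(2, Rational(7, 25))))) = Add(Mul(Rational(5, 3), Pow(Add(-17, Mul(I, Pow(5, Rational(1, 2)))), 2)), Mul(-1, Add(2, Rational(14, 25)))) = Add(Mul(Rational(5, 3), Pow(Add(-17, Mul(I, Pow(5, Rational(1, 2)))), 2)), Mul(-1, Rational(64, 25))) = Add(Mul(Rational(5, 3), Pow(Add(-17, Mul(I, Pow(5, Rational(1, 2)))), 2)), Rational(-64, 25)) = Add(Rational(-64, 25), Mul(Rational(5, 3), Pow(Add(-17, Mul(I, Pow(5, Rational(1, 2)))), 2)))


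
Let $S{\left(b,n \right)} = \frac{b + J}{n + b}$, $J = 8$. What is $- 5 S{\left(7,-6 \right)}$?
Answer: $-75$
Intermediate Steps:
$S{\left(b,n \right)} = \frac{8 + b}{b + n}$ ($S{\left(b,n \right)} = \frac{b + 8}{n + b} = \frac{8 + b}{b + n}$)
$- 5 S{\left(7,-6 \right)} = - 5 \frac{8 + 7}{7 - 6} = - 5 \cdot 1^{-1} \cdot 15 = - 5 \cdot 1 \cdot 15 = \left(-5\right) 15 = -75$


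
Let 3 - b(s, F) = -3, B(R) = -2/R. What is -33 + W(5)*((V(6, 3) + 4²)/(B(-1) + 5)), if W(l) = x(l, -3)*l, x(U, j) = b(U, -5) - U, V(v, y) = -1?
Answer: -156/7 ≈ -22.286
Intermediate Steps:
b(s, F) = 6 (b(s, F) = 3 - 1*(-3) = 3 + 3 = 6)
x(U, j) = 6 - U
W(l) = l*(6 - l) (W(l) = (6 - l)*l = l*(6 - l))
-33 + W(5)*((V(6, 3) + 4²)/(B(-1) + 5)) = -33 + (5*(6 - 1*5))*((-1 + 4²)/(-2/(-1) + 5)) = -33 + (5*(6 - 5))*((-1 + 16)/(-2*(-1) + 5)) = -33 + (5*1)*(15/(2 + 5)) = -33 + 5*(15/7) = -33 + 75/7 = -156/7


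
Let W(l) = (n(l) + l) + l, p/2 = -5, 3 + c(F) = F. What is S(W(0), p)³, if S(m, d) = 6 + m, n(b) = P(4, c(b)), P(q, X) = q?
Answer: 1000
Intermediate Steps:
c(F) = -3 + F
n(b) = 4
p = -10 (p = 2*(-5) = -10)
W(l) = 4 + 2*l (W(l) = (4 + l) + l = 4 + 2*l)
S(W(0), p)³ = (6 + (4 + 2*0))³ = (6 + (4 + 0))³ = (6 + 4)³ = 10³ = 1000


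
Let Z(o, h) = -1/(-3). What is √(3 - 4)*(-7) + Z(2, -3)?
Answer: ⅓ - 7*I ≈ 0.33333 - 7.0*I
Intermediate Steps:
Z(o, h) = ⅓ (Z(o, h) = -1*(-⅓) = ⅓)
√(3 - 4)*(-7) + Z(2, -3) = √(3 - 4)*(-7) + ⅓ = √(-1)*(-7) + ⅓ = I*(-7) + ⅓ = -7*I + ⅓ = ⅓ - 7*I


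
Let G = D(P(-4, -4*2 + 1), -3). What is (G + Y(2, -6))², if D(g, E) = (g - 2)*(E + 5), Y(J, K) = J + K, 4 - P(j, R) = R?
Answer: 196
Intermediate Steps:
P(j, R) = 4 - R
D(g, E) = (-2 + g)*(5 + E)
G = 18 (G = -10 - 2*(-3) + 5*(4 - (-4*2 + 1)) - 3*(4 - (-4*2 + 1)) = -10 + 6 + 5*(4 - (-8 + 1)) - 3*(4 - (-8 + 1)) = -10 + 6 + 5*(4 - 1*(-7)) - 3*(4 - 1*(-7)) = -10 + 6 + 5*(4 + 7) - 3*(4 + 7) = -10 + 6 + 5*11 - 3*11 = -10 + 6 + 55 - 33 = 18)
(G + Y(2, -6))² = (18 + (2 - 6))² = (18 - 4)² = 14² = 196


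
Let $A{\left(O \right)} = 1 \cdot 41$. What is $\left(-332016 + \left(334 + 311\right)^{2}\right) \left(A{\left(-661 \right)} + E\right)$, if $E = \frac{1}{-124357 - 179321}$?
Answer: $\frac{348659668391}{101226} \approx 3.4444 \cdot 10^{6}$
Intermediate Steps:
$A{\left(O \right)} = 41$
$E = - \frac{1}{303678}$ ($E = \frac{1}{-303678} = - \frac{1}{303678} \approx -3.293 \cdot 10^{-6}$)
$\left(-332016 + \left(334 + 311\right)^{2}\right) \left(A{\left(-661 \right)} + E\right) = \left(-332016 + \left(334 + 311\right)^{2}\right) \left(41 - \frac{1}{303678}\right) = \left(-332016 + 645^{2}\right) \frac{12450797}{303678} = \left(-332016 + 416025\right) \frac{12450797}{303678} = 84009 \cdot \frac{12450797}{303678} = \frac{348659668391}{101226}$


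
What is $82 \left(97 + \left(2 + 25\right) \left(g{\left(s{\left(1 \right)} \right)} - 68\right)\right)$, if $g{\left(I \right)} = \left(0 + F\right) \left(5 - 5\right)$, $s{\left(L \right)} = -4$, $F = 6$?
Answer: $-142598$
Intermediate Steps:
$g{\left(I \right)} = 0$ ($g{\left(I \right)} = \left(0 + 6\right) \left(5 - 5\right) = 6 \cdot 0 = 0$)
$82 \left(97 + \left(2 + 25\right) \left(g{\left(s{\left(1 \right)} \right)} - 68\right)\right) = 82 \left(97 + \left(2 + 25\right) \left(0 - 68\right)\right) = 82 \left(97 + 27 \left(-68\right)\right) = 82 \left(97 - 1836\right) = 82 \left(-1739\right) = -142598$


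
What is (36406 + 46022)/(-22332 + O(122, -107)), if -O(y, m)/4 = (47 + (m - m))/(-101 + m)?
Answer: -4286256/1161217 ≈ -3.6912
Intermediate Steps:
O(y, m) = -188/(-101 + m) (O(y, m) = -4*(47 + (m - m))/(-101 + m) = -4*(47 + 0)/(-101 + m) = -188/(-101 + m))
(36406 + 46022)/(-22332 + O(122, -107)) = (36406 + 46022)/(-22332 - 188/(-101 - 107)) = 82428/(-22332 - 188/(-208)) = 82428/(-22332 - 188*(-1/208)) = 82428/(-22332 + 47/52) = 82428/(-1161217/52) = 82428*(-52/1161217) = -4286256/1161217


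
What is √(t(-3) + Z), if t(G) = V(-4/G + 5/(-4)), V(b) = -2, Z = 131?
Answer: √129 ≈ 11.358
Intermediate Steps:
t(G) = -2
√(t(-3) + Z) = √(-2 + 131) = √129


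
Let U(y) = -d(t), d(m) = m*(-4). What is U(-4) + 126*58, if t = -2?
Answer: 7300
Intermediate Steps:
d(m) = -4*m
U(y) = -8 (U(y) = -(-4)*(-2) = -1*8 = -8)
U(-4) + 126*58 = -8 + 126*58 = -8 + 7308 = 7300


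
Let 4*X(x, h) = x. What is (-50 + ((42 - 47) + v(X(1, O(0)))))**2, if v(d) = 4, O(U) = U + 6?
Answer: 2601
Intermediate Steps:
O(U) = 6 + U
X(x, h) = x/4
(-50 + ((42 - 47) + v(X(1, O(0)))))**2 = (-50 + ((42 - 47) + 4))**2 = (-50 + (-5 + 4))**2 = (-50 - 1)**2 = (-51)**2 = 2601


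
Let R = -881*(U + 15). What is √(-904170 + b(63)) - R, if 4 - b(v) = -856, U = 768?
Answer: 689823 + I*√903310 ≈ 6.8982e+5 + 950.43*I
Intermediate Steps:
b(v) = 860 (b(v) = 4 - 1*(-856) = 4 + 856 = 860)
R = -689823 (R = -881*(768 + 15) = -881*783 = -689823)
√(-904170 + b(63)) - R = √(-904170 + 860) - 1*(-689823) = √(-903310) + 689823 = I*√903310 + 689823 = 689823 + I*√903310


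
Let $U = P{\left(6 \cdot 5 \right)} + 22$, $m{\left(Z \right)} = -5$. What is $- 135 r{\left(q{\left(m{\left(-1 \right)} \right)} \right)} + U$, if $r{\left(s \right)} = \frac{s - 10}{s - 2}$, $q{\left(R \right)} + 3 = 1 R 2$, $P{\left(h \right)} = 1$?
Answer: $-184$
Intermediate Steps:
$q{\left(R \right)} = -3 + 2 R$ ($q{\left(R \right)} = -3 + 1 R 2 = -3 + R 2 = -3 + 2 R$)
$U = 23$ ($U = 1 + 22 = 23$)
$r{\left(s \right)} = \frac{-10 + s}{-2 + s}$
$- 135 r{\left(q{\left(m{\left(-1 \right)} \right)} \right)} + U = - 135 \frac{-10 + \left(-3 + 2 \left(-5\right)\right)}{-2 + \left(-3 + 2 \left(-5\right)\right)} + 23 = - 135 \frac{-10 - 13}{-2 - 13} + 23 = - 135 \frac{1}{-15} \left(-23\right) + 23 = - 135 \left(\left(- \frac{1}{15}\right) \left(-23\right)\right) + 23 = \left(-135\right) \frac{23}{15} + 23 = -207 + 23 = -184$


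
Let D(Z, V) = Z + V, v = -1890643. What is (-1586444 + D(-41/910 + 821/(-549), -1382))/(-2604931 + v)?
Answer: 793262760959/2245943814660 ≈ 0.35320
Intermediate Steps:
D(Z, V) = V + Z
(-1586444 + D(-41/910 + 821/(-549), -1382))/(-2604931 + v) = (-1586444 + (-1382 + (-41/910 + 821/(-549))))/(-2604931 - 1890643) = (-1586444 + (-1382 + (-41*1/910 + 821*(-1/549))))/(-4495574) = (-1586444 + (-1382 + (-41/910 - 821/549)))*(-1/4495574) = (-1586444 + (-1382 - 769619/499590))*(-1/4495574) = (-1586444 - 691202999/499590)*(-1/4495574) = -793262760959/499590*(-1/4495574) = 793262760959/2245943814660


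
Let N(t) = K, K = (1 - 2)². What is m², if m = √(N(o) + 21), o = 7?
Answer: 22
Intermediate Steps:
K = 1 (K = (-1)² = 1)
N(t) = 1
m = √22 (m = √(1 + 21) = √22 ≈ 4.6904)
m² = (√22)² = 22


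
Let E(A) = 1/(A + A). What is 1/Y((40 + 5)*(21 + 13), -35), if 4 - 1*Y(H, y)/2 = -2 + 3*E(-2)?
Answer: 2/27 ≈ 0.074074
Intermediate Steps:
E(A) = 1/(2*A)
Y(H, y) = 27/2 (Y(H, y) = 8 - 2*(-2 + 3*((½)/(-2))) = 8 - 2*(-2 + 3*((½)*(-½))) = 8 - 2*(-2 + 3*(-¼)) = 8 - 2*(-2 - ¾) = 8 - 2*(-11/4) = 8 + 11/2 = 27/2)
1/Y((40 + 5)*(21 + 13), -35) = 1/(27/2) = 2/27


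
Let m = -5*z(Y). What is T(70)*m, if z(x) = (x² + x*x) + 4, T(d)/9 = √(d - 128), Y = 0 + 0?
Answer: -180*I*√58 ≈ -1370.8*I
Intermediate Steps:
Y = 0
T(d) = 9*√(-128 + d) (T(d) = 9*√(d - 128) = 9*√(-128 + d))
z(x) = 4 + 2*x² (z(x) = (x² + x²) + 4 = 2*x² + 4 = 4 + 2*x²)
m = -20 (m = -5*(4 + 2*0²) = -5*(4 + 2*0) = -5*(4 + 0) = -5*4 = -20)
T(70)*m = (9*√(-128 + 70))*(-20) = (9*√(-58))*(-20) = (9*(I*√58))*(-20) = (9*I*√58)*(-20) = -180*I*√58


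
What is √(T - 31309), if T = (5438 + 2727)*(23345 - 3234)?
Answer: √164175006 ≈ 12813.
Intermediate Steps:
T = 164206315 (T = 8165*20111 = 164206315)
√(T - 31309) = √(164206315 - 31309) = √164175006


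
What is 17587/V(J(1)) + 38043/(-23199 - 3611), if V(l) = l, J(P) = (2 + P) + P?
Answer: 235677649/53620 ≈ 4395.3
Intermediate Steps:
J(P) = 2 + 2*P
17587/V(J(1)) + 38043/(-23199 - 3611) = 17587/(2 + 2*1) + 38043/(-23199 - 3611) = 17587/(2 + 2) + 38043/(-26810) = 17587/4 + 38043*(-1/26810) = 17587*(¼) - 38043/26810 = 17587/4 - 38043/26810 = 235677649/53620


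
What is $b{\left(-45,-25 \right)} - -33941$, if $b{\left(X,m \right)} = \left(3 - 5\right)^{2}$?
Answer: $33945$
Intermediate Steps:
$b{\left(X,m \right)} = 4$ ($b{\left(X,m \right)} = \left(-2\right)^{2} = 4$)
$b{\left(-45,-25 \right)} - -33941 = 4 - -33941 = 4 + 33941 = 33945$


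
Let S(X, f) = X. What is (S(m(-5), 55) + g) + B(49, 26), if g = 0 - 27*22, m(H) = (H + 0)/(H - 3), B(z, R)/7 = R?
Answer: -3291/8 ≈ -411.38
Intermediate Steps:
B(z, R) = 7*R
m(H) = H/(-3 + H)
g = -594 (g = 0 - 594 = -594)
(S(m(-5), 55) + g) + B(49, 26) = (-5/(-3 - 5) - 594) + 7*26 = (-5/(-8) - 594) + 182 = (-5*(-⅛) - 594) + 182 = (5/8 - 594) + 182 = -4747/8 + 182 = -3291/8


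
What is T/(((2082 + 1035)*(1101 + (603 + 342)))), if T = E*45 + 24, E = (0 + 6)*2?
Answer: 94/1062897 ≈ 8.8438e-5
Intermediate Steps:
E = 12 (E = 6*2 = 12)
T = 564 (T = 12*45 + 24 = 540 + 24 = 564)
T/(((2082 + 1035)*(1101 + (603 + 342)))) = 564/(((2082 + 1035)*(1101 + (603 + 342)))) = 564/((3117*(1101 + 945))) = 564/((3117*2046)) = 564/6377382 = 564*(1/6377382) = 94/1062897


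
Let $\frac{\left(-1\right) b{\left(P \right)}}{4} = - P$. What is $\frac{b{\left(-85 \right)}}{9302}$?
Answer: $- \frac{170}{4651} \approx -0.036551$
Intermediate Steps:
$b{\left(P \right)} = 4 P$ ($b{\left(P \right)} = - 4 \left(- P\right) = 4 P$)
$\frac{b{\left(-85 \right)}}{9302} = \frac{4 \left(-85\right)}{9302} = \left(-340\right) \frac{1}{9302} = - \frac{170}{4651}$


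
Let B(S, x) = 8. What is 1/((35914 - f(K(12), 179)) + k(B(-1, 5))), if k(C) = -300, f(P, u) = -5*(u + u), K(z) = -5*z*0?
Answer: 1/37404 ≈ 2.6735e-5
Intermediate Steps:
K(z) = 0
f(P, u) = -10*u
1/((35914 - f(K(12), 179)) + k(B(-1, 5))) = 1/((35914 - (-10)*179) - 300) = 1/((35914 - 1*(-1790)) - 300) = 1/((35914 + 1790) - 300) = 1/(37704 - 300) = 1/37404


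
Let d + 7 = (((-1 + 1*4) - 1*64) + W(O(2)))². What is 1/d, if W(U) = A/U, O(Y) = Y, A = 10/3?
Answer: 9/31621 ≈ 0.00028462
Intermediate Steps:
A = 10/3 (A = 10*(⅓) = 10/3 ≈ 3.3333)
W(U) = 10/(3*U)
d = 31621/9 (d = -7 + (((-1 + 1*4) - 1*64) + (10/3)/2)² = -7 + (((-1 + 4) - 64) + (10/3)*(½))² = -7 + ((3 - 64) + 5/3)² = -7 + (-61 + 5/3)² = -7 + (-178/3)² = -7 + 31684/9 = 31621/9 ≈ 3513.4)
1/d = 1/(31621/9) = 9/31621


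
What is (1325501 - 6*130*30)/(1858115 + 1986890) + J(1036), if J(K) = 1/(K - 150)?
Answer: 1157506491/3406674430 ≈ 0.33978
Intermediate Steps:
J(K) = 1/(-150 + K)
(1325501 - 6*130*30)/(1858115 + 1986890) + J(1036) = (1325501 - 6*130*30)/(1858115 + 1986890) + 1/(-150 + 1036) = (1325501 - 780*30)/3845005 + 1/886 = (1325501 - 23400)*(1/3845005) + 1/886 = 1302101*(1/3845005) + 1/886 = 1302101/3845005 + 1/886 = 1157506491/3406674430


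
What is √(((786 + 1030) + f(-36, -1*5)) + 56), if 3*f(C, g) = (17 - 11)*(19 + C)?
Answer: √1838 ≈ 42.872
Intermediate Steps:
f(C, g) = 38 + 2*C (f(C, g) = ((17 - 11)*(19 + C))/3 = (6*(19 + C))/3 = (114 + 6*C)/3 = 38 + 2*C)
√(((786 + 1030) + f(-36, -1*5)) + 56) = √(((786 + 1030) + (38 + 2*(-36))) + 56) = √((1816 + (38 - 72)) + 56) = √((1816 - 34) + 56) = √(1782 + 56) = √1838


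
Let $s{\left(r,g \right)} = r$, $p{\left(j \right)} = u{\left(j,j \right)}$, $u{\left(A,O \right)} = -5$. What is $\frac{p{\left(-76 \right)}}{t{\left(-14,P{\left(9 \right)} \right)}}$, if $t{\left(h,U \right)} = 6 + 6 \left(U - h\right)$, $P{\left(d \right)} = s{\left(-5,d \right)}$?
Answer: $- \frac{1}{12} \approx -0.083333$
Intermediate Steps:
$p{\left(j \right)} = -5$
$P{\left(d \right)} = -5$
$t{\left(h,U \right)} = 6 - 6 h + 6 U$ ($t{\left(h,U \right)} = 6 + \left(- 6 h + 6 U\right) = 6 - 6 h + 6 U$)
$\frac{p{\left(-76 \right)}}{t{\left(-14,P{\left(9 \right)} \right)}} = - \frac{5}{6 - -84 + 6 \left(-5\right)} = - \frac{5}{6 + 84 - 30} = - \frac{5}{60} = \left(-5\right) \frac{1}{60} = - \frac{1}{12}$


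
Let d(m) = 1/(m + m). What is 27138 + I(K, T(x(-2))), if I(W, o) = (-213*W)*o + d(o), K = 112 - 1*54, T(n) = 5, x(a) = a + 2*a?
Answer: -346319/10 ≈ -34632.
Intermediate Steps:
x(a) = 3*a
K = 58 (K = 112 - 54 = 58)
d(m) = 1/(2*m)
I(W, o) = 1/(2*o) - 213*W*o (I(W, o) = (-213*W)*o + 1/(2*o) = -213*W*o + 1/(2*o) = 1/(2*o) - 213*W*o)
27138 + I(K, T(x(-2))) = 27138 + ((1/2)/5 - 213*58*5) = 27138 + ((1/2)*(1/5) - 61770) = 27138 + (1/10 - 61770) = 27138 - 617699/10 = -346319/10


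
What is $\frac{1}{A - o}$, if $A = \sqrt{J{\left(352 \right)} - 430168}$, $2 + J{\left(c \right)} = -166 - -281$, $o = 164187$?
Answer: $- \frac{164187}{26957801024} - \frac{i \sqrt{430055}}{26957801024} \approx -6.0905 \cdot 10^{-6} - 2.4326 \cdot 10^{-8} i$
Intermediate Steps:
$J{\left(c \right)} = 113$ ($J{\left(c \right)} = -2 - -115 = -2 + \left(-166 + 281\right) = -2 + 115 = 113$)
$A = i \sqrt{430055}$ ($A = \sqrt{113 - 430168} = \sqrt{-430055} = i \sqrt{430055} \approx 655.79 i$)
$\frac{1}{A - o} = \frac{1}{i \sqrt{430055} - 164187} = \frac{1}{-164187 + i \sqrt{430055}}$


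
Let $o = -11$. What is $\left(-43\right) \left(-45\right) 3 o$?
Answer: $-63855$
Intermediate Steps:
$\left(-43\right) \left(-45\right) 3 o = \left(-43\right) \left(-45\right) 3 \left(-11\right) = 1935 \left(-33\right) = -63855$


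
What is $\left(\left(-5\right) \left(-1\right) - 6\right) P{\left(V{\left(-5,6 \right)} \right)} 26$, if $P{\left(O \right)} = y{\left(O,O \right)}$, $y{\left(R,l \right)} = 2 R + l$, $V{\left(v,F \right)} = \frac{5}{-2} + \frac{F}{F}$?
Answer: $117$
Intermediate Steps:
$V{\left(v,F \right)} = - \frac{3}{2}$ ($V{\left(v,F \right)} = 5 \left(- \frac{1}{2}\right) + 1 = - \frac{5}{2} + 1 = - \frac{3}{2}$)
$y{\left(R,l \right)} = l + 2 R$
$P{\left(O \right)} = 3 O$ ($P{\left(O \right)} = O + 2 O = 3 O$)
$\left(\left(-5\right) \left(-1\right) - 6\right) P{\left(V{\left(-5,6 \right)} \right)} 26 = \left(\left(-5\right) \left(-1\right) - 6\right) 3 \left(- \frac{3}{2}\right) 26 = \left(5 - 6\right) \left(- \frac{9}{2}\right) 26 = \left(-1\right) \left(- \frac{9}{2}\right) 26 = \frac{9}{2} \cdot 26 = 117$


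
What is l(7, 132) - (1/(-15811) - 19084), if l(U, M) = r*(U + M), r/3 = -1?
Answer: 295143938/15811 ≈ 18667.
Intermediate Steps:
r = -3 (r = 3*(-1) = -3)
l(U, M) = -3*M - 3*U (l(U, M) = -3*(U + M) = -3*(M + U) = -3*M - 3*U)
l(7, 132) - (1/(-15811) - 19084) = (-3*132 - 3*7) - (1/(-15811) - 19084) = (-396 - 21) - (-1/15811 - 19084) = -417 - 1*(-301737125/15811) = -417 + 301737125/15811 = 295143938/15811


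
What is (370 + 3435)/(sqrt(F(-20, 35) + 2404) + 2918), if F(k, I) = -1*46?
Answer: 5551495/4256183 - 11415*sqrt(262)/8512366 ≈ 1.2826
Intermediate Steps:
F(k, I) = -46
(370 + 3435)/(sqrt(F(-20, 35) + 2404) + 2918) = (370 + 3435)/(sqrt(-46 + 2404) + 2918) = 3805/(sqrt(2358) + 2918) = 3805/(3*sqrt(262) + 2918) = 3805/(2918 + 3*sqrt(262))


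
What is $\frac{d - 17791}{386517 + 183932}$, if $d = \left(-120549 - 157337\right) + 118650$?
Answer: $- \frac{177027}{570449} \approx -0.31033$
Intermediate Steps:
$d = -159236$ ($d = -277886 + 118650 = -159236$)
$\frac{d - 17791}{386517 + 183932} = \frac{-159236 - 17791}{386517 + 183932} = - \frac{177027}{570449}$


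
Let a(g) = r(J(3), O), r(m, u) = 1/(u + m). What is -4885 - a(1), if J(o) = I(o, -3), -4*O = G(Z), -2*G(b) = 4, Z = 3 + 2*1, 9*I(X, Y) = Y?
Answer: -4891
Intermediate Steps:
I(X, Y) = Y/9
Z = 5 (Z = 3 + 2 = 5)
G(b) = -2 (G(b) = -½*4 = -2)
O = ½ (O = -¼*(-2) = ½ ≈ 0.50000)
J(o) = -⅓ (J(o) = (⅑)*(-3) = -⅓)
r(m, u) = 1/(m + u)
a(g) = 6 (a(g) = 1/(-⅓ + ½) = 1/(⅙) = 6)
-4885 - a(1) = -4885 - 1*6 = -4885 - 6 = -4891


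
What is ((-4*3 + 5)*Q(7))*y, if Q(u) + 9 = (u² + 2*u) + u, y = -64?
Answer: 27328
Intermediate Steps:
Q(u) = -9 + u² + 3*u (Q(u) = -9 + ((u² + 2*u) + u) = -9 + (u² + 3*u) = -9 + u² + 3*u)
((-4*3 + 5)*Q(7))*y = ((-4*3 + 5)*(-9 + 7² + 3*7))*(-64) = ((-12 + 5)*(-9 + 49 + 21))*(-64) = -7*61*(-64) = -427*(-64) = 27328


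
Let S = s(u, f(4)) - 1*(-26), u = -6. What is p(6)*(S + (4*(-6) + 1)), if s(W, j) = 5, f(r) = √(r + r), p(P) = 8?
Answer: 64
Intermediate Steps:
f(r) = √2*√r (f(r) = √(2*r) = √2*√r)
S = 31 (S = 5 - 1*(-26) = 5 + 26 = 31)
p(6)*(S + (4*(-6) + 1)) = 8*(31 + (4*(-6) + 1)) = 8*(31 + (-24 + 1)) = 8*(31 - 23) = 8*8 = 64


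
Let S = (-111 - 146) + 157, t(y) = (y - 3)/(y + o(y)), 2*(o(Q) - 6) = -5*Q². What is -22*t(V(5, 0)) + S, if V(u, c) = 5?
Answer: -10212/103 ≈ -99.146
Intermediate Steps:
o(Q) = 6 - 5*Q²/2 (o(Q) = 6 + (-5*Q²)/2 = 6 - 5*Q²/2)
t(y) = (-3 + y)/(6 + y - 5*y²/2) (t(y) = (y - 3)/(y + (6 - 5*y²/2)) = (-3 + y)/(6 + y - 5*y²/2))
S = -100 (S = -257 + 157 = -100)
-22*t(V(5, 0)) + S = -44*(-3 + 5)/(12 - 5*5² + 2*5) - 100 = -44*2/(12 - 5*25 + 10) - 100 = -44*2/(12 - 125 + 10) - 100 = -44*2/(-103) - 100 = -44*(-1)*2/103 - 100 = -22*(-4/103) - 100 = 88/103 - 100 = -10212/103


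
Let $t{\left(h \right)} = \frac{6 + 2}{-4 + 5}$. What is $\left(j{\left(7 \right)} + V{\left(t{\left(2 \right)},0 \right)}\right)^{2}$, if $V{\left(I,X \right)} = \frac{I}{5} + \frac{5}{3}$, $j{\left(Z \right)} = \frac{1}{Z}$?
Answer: $\frac{128164}{11025} \approx 11.625$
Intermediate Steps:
$t{\left(h \right)} = 8$ ($t{\left(h \right)} = \frac{8}{1} = 8 \cdot 1 = 8$)
$V{\left(I,X \right)} = \frac{5}{3} + \frac{I}{5}$ ($V{\left(I,X \right)} = I \frac{1}{5} + 5 \cdot \frac{1}{3} = \frac{I}{5} + \frac{5}{3} = \frac{5}{3} + \frac{I}{5}$)
$\left(j{\left(7 \right)} + V{\left(t{\left(2 \right)},0 \right)}\right)^{2} = \left(\frac{1}{7} + \left(\frac{5}{3} + \frac{1}{5} \cdot 8\right)\right)^{2} = \left(\frac{1}{7} + \left(\frac{5}{3} + \frac{8}{5}\right)\right)^{2} = \left(\frac{1}{7} + \frac{49}{15}\right)^{2} = \left(\frac{358}{105}\right)^{2} = \frac{128164}{11025}$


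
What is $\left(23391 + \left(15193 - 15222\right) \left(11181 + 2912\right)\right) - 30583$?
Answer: $-415889$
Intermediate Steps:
$\left(23391 + \left(15193 - 15222\right) \left(11181 + 2912\right)\right) - 30583 = \left(23391 - 408697\right) - 30583 = -385306 - 30583 = -415889$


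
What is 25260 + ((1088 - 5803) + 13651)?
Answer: 34196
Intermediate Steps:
25260 + ((1088 - 5803) + 13651) = 25260 + (-4715 + 13651) = 25260 + 8936 = 34196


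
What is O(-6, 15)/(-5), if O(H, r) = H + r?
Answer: -9/5 ≈ -1.8000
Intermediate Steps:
O(-6, 15)/(-5) = (-6 + 15)/(-5) = 9*(-1/5) = -9/5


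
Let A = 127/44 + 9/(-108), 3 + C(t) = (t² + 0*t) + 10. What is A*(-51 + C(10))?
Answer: 5180/33 ≈ 156.97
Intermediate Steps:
C(t) = 7 + t² (C(t) = -3 + ((t² + 0*t) + 10) = -3 + ((t² + 0) + 10) = -3 + (t² + 10) = -3 + (10 + t²) = 7 + t²)
A = 185/66 (A = 127*(1/44) + 9*(-1/108) = 127/44 - 1/12 = 185/66 ≈ 2.8030)
A*(-51 + C(10)) = 185*(-51 + (7 + 10²))/66 = 185*(-51 + (7 + 100))/66 = 185*(-51 + 107)/66 = (185/66)*56 = 5180/33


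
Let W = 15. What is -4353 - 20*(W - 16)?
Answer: -4333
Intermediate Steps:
-4353 - 20*(W - 16) = -4353 - 20*(15 - 16) = -4353 - 20*(-1) = -4353 - 1*(-20) = -4353 + 20 = -4333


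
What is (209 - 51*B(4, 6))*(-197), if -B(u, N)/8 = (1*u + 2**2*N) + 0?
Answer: -2291701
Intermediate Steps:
B(u, N) = -32*N - 8*u (B(u, N) = -8*((1*u + 2**2*N) + 0) = -8*((u + 4*N) + 0) = -8*(u + 4*N) = -32*N - 8*u)
(209 - 51*B(4, 6))*(-197) = (209 - 51*(-32*6 - 8*4))*(-197) = (209 - 51*(-192 - 32))*(-197) = (209 - 51*(-224))*(-197) = (209 + 11424)*(-197) = 11633*(-197) = -2291701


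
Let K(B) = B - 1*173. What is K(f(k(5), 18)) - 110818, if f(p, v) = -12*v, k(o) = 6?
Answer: -111207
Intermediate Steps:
K(B) = -173 + B (K(B) = B - 173 = -173 + B)
K(f(k(5), 18)) - 110818 = (-173 - 12*18) - 110818 = (-173 - 216) - 110818 = -389 - 110818 = -111207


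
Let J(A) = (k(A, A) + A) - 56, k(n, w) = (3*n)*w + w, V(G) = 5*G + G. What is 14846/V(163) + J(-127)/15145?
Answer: 135930988/7405905 ≈ 18.354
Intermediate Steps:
V(G) = 6*G
k(n, w) = w + 3*n*w (k(n, w) = 3*n*w + w = w + 3*n*w)
J(A) = -56 + A + A*(1 + 3*A) (J(A) = (A*(1 + 3*A) + A) - 56 = (A + A*(1 + 3*A)) - 56 = -56 + A + A*(1 + 3*A))
14846/V(163) + J(-127)/15145 = 14846/((6*163)) + (-56 - 127 - 127*(1 + 3*(-127)))/15145 = 14846/978 + (-56 - 127 - 127*(1 - 381))*(1/15145) = 14846*(1/978) + (-56 - 127 - 127*(-380))*(1/15145) = 7423/489 + (-56 - 127 + 48260)*(1/15145) = 7423/489 + 48077*(1/15145) = 7423/489 + 48077/15145 = 135930988/7405905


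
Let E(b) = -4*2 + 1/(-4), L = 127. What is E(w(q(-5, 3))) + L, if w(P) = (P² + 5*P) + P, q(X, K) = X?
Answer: 475/4 ≈ 118.75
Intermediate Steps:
w(P) = P² + 6*P
E(b) = -33/4 (E(b) = -8 - ¼ = -33/4)
E(w(q(-5, 3))) + L = -33/4 + 127 = 475/4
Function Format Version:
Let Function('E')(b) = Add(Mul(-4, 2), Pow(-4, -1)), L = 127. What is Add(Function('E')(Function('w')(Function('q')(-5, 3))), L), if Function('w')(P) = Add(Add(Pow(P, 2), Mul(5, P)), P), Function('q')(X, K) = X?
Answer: Rational(475, 4) ≈ 118.75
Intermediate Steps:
Function('w')(P) = Add(Pow(P, 2), Mul(6, P))
Function('E')(b) = Rational(-33, 4) (Function('E')(b) = Add(-8, Rational(-1, 4)) = Rational(-33, 4))
Add(Function('E')(Function('w')(Function('q')(-5, 3))), L) = Add(Rational(-33, 4), 127) = Rational(475, 4)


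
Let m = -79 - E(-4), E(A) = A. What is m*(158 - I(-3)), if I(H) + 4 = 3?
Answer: -11925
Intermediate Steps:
I(H) = -1 (I(H) = -4 + 3 = -1)
m = -75 (m = -79 - 1*(-4) = -79 + 4 = -75)
m*(158 - I(-3)) = -75*(158 - 1*(-1)) = -75*(158 + 1) = -75*159 = -11925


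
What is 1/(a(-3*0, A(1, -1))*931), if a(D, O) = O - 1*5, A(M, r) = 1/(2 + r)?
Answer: -1/3724 ≈ -0.00026853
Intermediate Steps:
a(D, O) = -5 + O (a(D, O) = O - 5 = -5 + O)
1/(a(-3*0, A(1, -1))*931) = 1/((-5 + 1/(2 - 1))*931) = 1/((-5 + 1/1)*931) = 1/((-5 + 1)*931) = 1/(-4*931) = 1/(-3724) = -1/3724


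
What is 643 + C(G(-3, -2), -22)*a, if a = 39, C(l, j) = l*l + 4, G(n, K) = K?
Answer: 955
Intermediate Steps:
C(l, j) = 4 + l² (C(l, j) = l² + 4 = 4 + l²)
643 + C(G(-3, -2), -22)*a = 643 + (4 + (-2)²)*39 = 643 + (4 + 4)*39 = 643 + 8*39 = 643 + 312 = 955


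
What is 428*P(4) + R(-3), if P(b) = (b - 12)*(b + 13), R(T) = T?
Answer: -58211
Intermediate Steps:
P(b) = (-12 + b)*(13 + b)
428*P(4) + R(-3) = 428*(-156 + 4 + 4²) - 3 = 428*(-156 + 4 + 16) - 3 = 428*(-136) - 3 = -58208 - 3 = -58211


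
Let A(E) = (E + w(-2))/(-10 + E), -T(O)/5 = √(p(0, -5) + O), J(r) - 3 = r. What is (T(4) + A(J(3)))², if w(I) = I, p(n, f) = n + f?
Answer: -24 + 10*I ≈ -24.0 + 10.0*I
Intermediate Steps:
p(n, f) = f + n
J(r) = 3 + r
T(O) = -5*√(-5 + O) (T(O) = -5*√((-5 + 0) + O) = -5*√(-5 + O))
A(E) = (-2 + E)/(-10 + E) (A(E) = (E - 2)/(-10 + E) = (-2 + E)/(-10 + E))
(T(4) + A(J(3)))² = (-5*√(-5 + 4) + (-2 + (3 + 3))/(-10 + (3 + 3)))² = (-5*I + (-2 + 6)/(-10 + 6))² = (-5*I + 4/(-4))² = (-5*I - ¼*4)² = (-5*I - 1)² = (-1 - 5*I)²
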